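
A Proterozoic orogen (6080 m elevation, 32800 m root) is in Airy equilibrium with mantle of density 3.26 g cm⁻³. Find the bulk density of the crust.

ρ_c h = (ρ_m − ρ_c) r → ρ_c (h + r) = ρ_m r → ρ_c = ρ_m r / (h + r).
ρ_c = 3.26 × 32800 m / (6080 m + 32800 m) = 2.75 g cm⁻³.

2.75 g cm⁻³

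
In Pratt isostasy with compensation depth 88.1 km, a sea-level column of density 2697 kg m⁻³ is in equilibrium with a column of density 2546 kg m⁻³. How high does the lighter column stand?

ρ_ref D = ρ (D + h) → h = D (ρ_ref − ρ)/ρ.
h = 88.1 km × (2697 − 2546)/2546 = 5.23 km.

5.23 km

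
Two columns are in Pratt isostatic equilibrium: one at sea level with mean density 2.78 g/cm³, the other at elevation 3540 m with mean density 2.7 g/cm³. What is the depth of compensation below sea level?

ρ_ref D = ρ (D + h) → D (ρ_ref − ρ) = ρ h.
D = ρ h/(ρ_ref − ρ) = 2.7 × 3540 m/(2.78 − 2.7) = 119000 m.

119000 m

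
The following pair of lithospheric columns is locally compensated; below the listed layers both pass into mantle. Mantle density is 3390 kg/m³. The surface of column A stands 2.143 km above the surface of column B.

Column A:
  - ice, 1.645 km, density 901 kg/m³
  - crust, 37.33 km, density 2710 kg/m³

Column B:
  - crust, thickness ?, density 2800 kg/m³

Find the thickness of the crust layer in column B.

37.7 km

Take the compensation level at the base of the deeper column (depth z_c below the surface of column A) and equate Σ ρ_i t_i down to z_c; mantle fills any gap and the z_c terms cancel.
Column A: 1.645×901 + 37.33×2710 + (z_c − 38.975)×3390
Column B: 2.143×0 + x×2800 + (z_c − 2.143 − 0 − x)×3390
The z_c×3390 term appears on both sides and cancels. Collect the known terms of each column as K = Σ(ρt)_known − 3390 × (depth of known layers): K_A = 102646.445 − 3390×38.975 = −29478.805; K_B = 0 − 3390×(2.143 + 0) = −7264.77.
Balance: K_A = K_B − x×(3390 − 2800), so x = (K_B − K_A)/(3390 − 2800) = 22214/590 = 37.7 km.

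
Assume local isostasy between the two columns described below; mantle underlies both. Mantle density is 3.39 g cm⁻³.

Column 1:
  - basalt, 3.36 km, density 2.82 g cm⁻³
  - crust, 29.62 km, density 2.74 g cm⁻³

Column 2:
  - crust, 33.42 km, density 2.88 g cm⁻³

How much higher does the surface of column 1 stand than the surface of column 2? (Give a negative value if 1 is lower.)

1.22 km

For any compensation level in the mantle, the mantle terms cancel and isostasy reduces to e = (Σt_1 − Σt_2) − (Σ(ρt)_1 − Σ(ρt)_2) / ρ_m.
Σt_1 = 32.98 km; Σt_2 = 33.42 km; Σ(ρt)_1 = 90.634; Σ(ρt)_2 = 96.2496 (in km·g cm⁻³).
e = (32.98 − 33.42) − (90.634 − 96.2496) / 3.39 = 1.22 km.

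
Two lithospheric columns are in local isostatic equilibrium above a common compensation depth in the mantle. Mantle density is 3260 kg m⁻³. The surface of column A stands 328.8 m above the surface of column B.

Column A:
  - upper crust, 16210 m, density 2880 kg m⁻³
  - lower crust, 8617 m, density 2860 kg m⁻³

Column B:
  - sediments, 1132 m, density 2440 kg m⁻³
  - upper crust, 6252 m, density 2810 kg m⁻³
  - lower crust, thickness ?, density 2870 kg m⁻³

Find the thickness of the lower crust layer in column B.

Take the compensation level at the base of the deeper column (depth z_c below the surface of column A) and equate Σ ρ_i t_i down to z_c; mantle fills any gap and the z_c terms cancel.
Column A: 16210×2880 + 8617×2860 + (z_c − 24827)×3260
Column B: 328.8×0 + 1132×2440 + 6252×2810 + x×2870 + (z_c − 328.8 − 7384 − x)×3260
The z_c×3260 term appears on both sides and cancels. Collect the known terms of each column as K = Σ(ρt)_known − 3260 × (depth of known layers): K_A = 71329420 − 3260×24827 = −9606600; K_B = 20330200 − 3260×(328.8 + 7384) = −4813528.
Balance: K_A = K_B − x×(3260 − 2870), so x = (K_B − K_A)/(3260 − 2870) = 4793070/390 = 12300 m.

12300 m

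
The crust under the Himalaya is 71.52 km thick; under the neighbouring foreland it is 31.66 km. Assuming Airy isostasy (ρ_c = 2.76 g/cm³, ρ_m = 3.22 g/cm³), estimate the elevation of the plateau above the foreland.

5.69 km

Excess crust Δ = 71.52 km − 31.66 km = 39.86 km, split between elevation h and root r with h + r = Δ.
Airy balance ρ_c h = (ρ_m − ρ_c) r gives r = h ρ_c/(ρ_m − ρ_c), so h (1 + ρ_c/(ρ_m − ρ_c)) = Δ, i.e. h = Δ (ρ_m − ρ_c)/ρ_m.
h = 39.86 km × 0.46/3.22 = 5.69 km.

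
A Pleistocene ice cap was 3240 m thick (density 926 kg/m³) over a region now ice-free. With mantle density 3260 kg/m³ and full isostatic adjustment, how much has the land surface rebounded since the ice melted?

Removing the load lets mantle flow back in; uplift u satisfies ρ_ice t = ρ_m u.
u = t ρ_ice/ρ_m = 3240 m × 926/3260 = 920 m.

920 m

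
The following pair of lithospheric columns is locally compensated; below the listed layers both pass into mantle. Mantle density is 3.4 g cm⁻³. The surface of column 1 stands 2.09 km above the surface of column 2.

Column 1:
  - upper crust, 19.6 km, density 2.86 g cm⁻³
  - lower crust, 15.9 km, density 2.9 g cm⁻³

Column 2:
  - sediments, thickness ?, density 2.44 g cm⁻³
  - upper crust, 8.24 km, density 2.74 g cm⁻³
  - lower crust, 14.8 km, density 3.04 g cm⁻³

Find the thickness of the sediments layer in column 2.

0.689 km

Take the compensation level at the base of the deeper column (depth z_c below the surface of column 1) and equate Σ ρ_i t_i down to z_c; mantle fills any gap and the z_c terms cancel.
Column 1: 19.6×2.86 + 15.9×2.9 + (z_c − 35.5)×3.4
Column 2: 2.09×0 + x×2.44 + 8.24×2.74 + 14.8×3.04 + (z_c − 2.09 − 23.04 − x)×3.4
The z_c×3.4 term appears on both sides and cancels. Collect the known terms of each column as K = Σ(ρt)_known − 3.4 × (depth of known layers): K_1 = 102.166 − 3.4×35.5 = −18.534; K_2 = 67.5696 − 3.4×(2.09 + 23.04) = −17.8724.
Balance: K_1 = K_2 − x×(3.4 − 2.44), so x = (K_2 − K_1)/(3.4 − 2.44) = 0.6616/0.96 = 0.689 km.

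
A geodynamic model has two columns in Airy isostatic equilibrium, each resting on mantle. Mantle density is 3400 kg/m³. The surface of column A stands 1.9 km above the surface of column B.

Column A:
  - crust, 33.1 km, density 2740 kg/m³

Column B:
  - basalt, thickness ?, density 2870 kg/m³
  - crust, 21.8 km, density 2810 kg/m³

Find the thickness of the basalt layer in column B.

Take the compensation level at the base of the deeper column (depth z_c below the surface of column A) and equate Σ ρ_i t_i down to z_c; mantle fills any gap and the z_c terms cancel.
Column A: 33.1×2740 + (z_c − 33.1)×3400
Column B: 1.9×0 + x×2870 + 21.8×2810 + (z_c − 1.9 − 21.8 − x)×3400
The z_c×3400 term appears on both sides and cancels. Collect the known terms of each column as K = Σ(ρt)_known − 3400 × (depth of known layers): K_A = 90694 − 3400×33.1 = −21846; K_B = 61258 − 3400×(1.9 + 21.8) = −19322.
Balance: K_A = K_B − x×(3400 − 2870), so x = (K_B − K_A)/(3400 − 2870) = 2524/530 = 4.76 km.

4.76 km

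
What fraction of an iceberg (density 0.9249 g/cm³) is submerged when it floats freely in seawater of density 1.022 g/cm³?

0.905

Submerged fraction = ρ_obj/ρ_fluid = 0.9249/1.022 = 0.905.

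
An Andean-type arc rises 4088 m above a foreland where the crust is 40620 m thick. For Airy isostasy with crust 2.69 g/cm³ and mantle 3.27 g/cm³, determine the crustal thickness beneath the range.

Root depth r = h ρ_c / (ρ_m − ρ_c) = 4088 m × 2.69 / 0.58 = 18960 m.
Total thickness = T + h + r = 40620 m + 4088 m + 18960 m = 63700 m.

63700 m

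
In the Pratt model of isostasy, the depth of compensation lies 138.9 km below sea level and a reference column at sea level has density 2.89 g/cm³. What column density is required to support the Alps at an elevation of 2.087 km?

Pratt balance: ρ_ref D = ρ (D + h).
ρ = ρ_ref D/(D + h) = 2.89 × 138.9 km/(138.9 km + 2.087 km) = 2.85 g/cm³.

2.85 g/cm³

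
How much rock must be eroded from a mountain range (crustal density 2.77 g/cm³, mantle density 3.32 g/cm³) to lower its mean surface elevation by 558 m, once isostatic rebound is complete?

Net drop Δ = e − u = e − e ρ_c/ρ_m = e (ρ_m − ρ_c)/ρ_m.
e = Δ ρ_m/(ρ_m − ρ_c) = 558 m × 3.32/0.55 = 3370 m.

3370 m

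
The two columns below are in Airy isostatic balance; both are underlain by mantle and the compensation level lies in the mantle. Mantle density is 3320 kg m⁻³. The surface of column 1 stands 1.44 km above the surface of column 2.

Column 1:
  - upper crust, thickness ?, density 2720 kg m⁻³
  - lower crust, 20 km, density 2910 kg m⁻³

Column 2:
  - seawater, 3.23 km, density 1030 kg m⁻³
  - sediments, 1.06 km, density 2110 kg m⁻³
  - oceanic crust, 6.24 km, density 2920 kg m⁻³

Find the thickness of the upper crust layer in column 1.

12.9 km

Take the compensation level at the base of the deeper column (depth z_c below the surface of column 1) and equate Σ ρ_i t_i down to z_c; mantle fills any gap and the z_c terms cancel.
Column 1: x×2720 + 20×2910 + (z_c − 20 − x)×3320
Column 2: 1.44×0 + 3.23×1030 + 1.06×2110 + 6.24×2920 + (z_c − 1.44 − 10.53)×3320
The z_c×3320 term appears on both sides and cancels. Collect the known terms of each column as K = Σ(ρt)_known − 3320 × (depth of known layers): K_1 = 58200 − 3320×20 = −8200; K_2 = 23784.3 − 3320×(1.44 + 10.53) = −15956.1.
Balance: K_1 − x×(3320 − 2720) = K_2, so x = (K_1 − K_2)/(3320 − 2720) = 7756.1/600 = 12.9 km.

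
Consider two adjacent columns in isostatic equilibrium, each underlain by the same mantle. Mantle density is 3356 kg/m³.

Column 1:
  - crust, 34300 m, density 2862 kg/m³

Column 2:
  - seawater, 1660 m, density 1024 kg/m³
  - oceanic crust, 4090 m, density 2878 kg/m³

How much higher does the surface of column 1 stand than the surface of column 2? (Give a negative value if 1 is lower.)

3310 m

For any compensation level in the mantle, the mantle terms cancel and isostasy reduces to e = (Σt_1 − Σt_2) − (Σ(ρt)_1 − Σ(ρt)_2) / ρ_m.
Σt_1 = 34300 m; Σt_2 = 5750 m; Σ(ρt)_1 = 98166600; Σ(ρt)_2 = 13470860 (in m·kg/m³).
e = (34300 − 5750) − (98166600 − 13470860) / 3356 = 3310 m.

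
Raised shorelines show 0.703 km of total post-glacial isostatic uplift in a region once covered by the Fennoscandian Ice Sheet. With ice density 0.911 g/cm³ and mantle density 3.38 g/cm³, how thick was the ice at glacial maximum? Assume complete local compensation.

u = t ρ_ice/ρ_m → t = u ρ_m/ρ_ice = 0.703 km × 3.38/0.911 = 2.61 km.

2.61 km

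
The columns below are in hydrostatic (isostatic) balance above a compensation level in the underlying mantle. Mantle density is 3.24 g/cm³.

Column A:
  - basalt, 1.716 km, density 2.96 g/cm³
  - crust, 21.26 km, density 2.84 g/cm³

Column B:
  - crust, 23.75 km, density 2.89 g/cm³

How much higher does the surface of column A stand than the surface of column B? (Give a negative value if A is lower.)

0.207 km

For any compensation level in the mantle, the mantle terms cancel and isostasy reduces to e = (Σt_A − Σt_B) − (Σ(ρt)_A − Σ(ρt)_B) / ρ_m.
Σt_A = 22.976 km; Σt_B = 23.75 km; Σ(ρt)_A = 65.45776; Σ(ρt)_B = 68.6375 (in km·g/cm³).
e = (22.976 − 23.75) − (65.45776 − 68.6375) / 3.24 = 0.207 km.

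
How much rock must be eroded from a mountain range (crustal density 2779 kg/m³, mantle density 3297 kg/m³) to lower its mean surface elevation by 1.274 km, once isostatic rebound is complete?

8.11 km

Net drop Δ = e − u = e − e ρ_c/ρ_m = e (ρ_m − ρ_c)/ρ_m.
e = Δ ρ_m/(ρ_m − ρ_c) = 1.274 km × 3297/518 = 8.11 km.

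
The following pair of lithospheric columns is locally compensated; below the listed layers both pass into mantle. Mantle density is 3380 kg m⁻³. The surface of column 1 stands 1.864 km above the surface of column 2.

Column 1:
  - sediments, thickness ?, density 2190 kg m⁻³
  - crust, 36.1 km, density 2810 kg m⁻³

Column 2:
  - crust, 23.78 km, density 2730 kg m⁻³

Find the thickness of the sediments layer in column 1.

Take the compensation level at the base of the deeper column (depth z_c below the surface of column 1) and equate Σ ρ_i t_i down to z_c; mantle fills any gap and the z_c terms cancel.
Column 1: x×2190 + 36.1×2810 + (z_c − 36.1 − x)×3380
Column 2: 1.864×0 + 23.78×2730 + (z_c − 1.864 − 23.78)×3380
The z_c×3380 term appears on both sides and cancels. Collect the known terms of each column as K = Σ(ρt)_known − 3380 × (depth of known layers): K_1 = 101441 − 3380×36.1 = −20577; K_2 = 64919.4 − 3380×(1.864 + 23.78) = −21757.32.
Balance: K_1 − x×(3380 − 2190) = K_2, so x = (K_1 − K_2)/(3380 − 2190) = 1180.32/1190 = 0.992 km.

0.992 km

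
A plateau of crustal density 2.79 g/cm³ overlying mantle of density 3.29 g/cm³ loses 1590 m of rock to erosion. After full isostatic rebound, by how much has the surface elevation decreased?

Rebound u = e ρ_c/ρ_m = 1590 m × 2.79/3.29 = 1348 m.
Net surface drop = e − u = 1590 m − 1348 m = e (ρ_m − ρ_c)/ρ_m = 242 m.

242 m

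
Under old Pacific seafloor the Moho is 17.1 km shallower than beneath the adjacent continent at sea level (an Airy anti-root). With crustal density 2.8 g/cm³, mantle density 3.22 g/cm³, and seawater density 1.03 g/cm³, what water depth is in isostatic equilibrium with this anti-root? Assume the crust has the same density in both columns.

4.06 km

Replacing a thickness d of crust by seawater at the top must be balanced by replacing crust with mantle at the base: d (ρ_c − ρ_w) = a (ρ_m − ρ_c).
d = a (ρ_m − ρ_c)/(ρ_c − ρ_w) = 17.1 km × 0.42/1.77 = 4.06 km.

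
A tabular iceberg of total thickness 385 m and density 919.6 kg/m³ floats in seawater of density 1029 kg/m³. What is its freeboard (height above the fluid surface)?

Floating equilibrium: submerged depth d = t ρ_obj/ρ_fluid = 385 m × 919.6/1029 = 344.1 m.
Freeboard = t − d = 385 m − 344.1 m = 40.9 m.

40.9 m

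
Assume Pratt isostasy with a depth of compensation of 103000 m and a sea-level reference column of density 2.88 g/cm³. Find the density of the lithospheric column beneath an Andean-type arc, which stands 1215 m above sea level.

Pratt balance: ρ_ref D = ρ (D + h).
ρ = ρ_ref D/(D + h) = 2.88 × 103000 m/(103000 m + 1215 m) = 2.85 g/cm³.

2.85 g/cm³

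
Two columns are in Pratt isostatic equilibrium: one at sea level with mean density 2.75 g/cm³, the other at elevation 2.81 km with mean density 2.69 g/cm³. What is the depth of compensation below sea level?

ρ_ref D = ρ (D + h) → D (ρ_ref − ρ) = ρ h.
D = ρ h/(ρ_ref − ρ) = 2.69 × 2.81 km/(2.75 − 2.69) = 126 km.

126 km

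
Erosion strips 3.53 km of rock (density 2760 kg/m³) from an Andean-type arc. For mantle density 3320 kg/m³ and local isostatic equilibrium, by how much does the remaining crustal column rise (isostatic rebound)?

2.93 km

Unloading: uplift u = e ρ_c/ρ_m = 3.53 km × 2760/3320 = 2.93 km.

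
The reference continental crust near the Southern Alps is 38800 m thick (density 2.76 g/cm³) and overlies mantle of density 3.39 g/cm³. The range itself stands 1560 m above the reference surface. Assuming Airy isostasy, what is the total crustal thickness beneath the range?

47200 m

Root depth r = h ρ_c / (ρ_m − ρ_c) = 1560 m × 2.76 / 0.63 = 6834 m.
Total thickness = T + h + r = 38800 m + 1560 m + 6834 m = 47200 m.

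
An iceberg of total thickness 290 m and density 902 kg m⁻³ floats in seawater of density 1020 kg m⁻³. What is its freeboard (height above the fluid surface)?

Floating equilibrium: submerged depth d = t ρ_obj/ρ_fluid = 290 m × 902/1020 = 256.5 m.
Freeboard = t − d = 290 m − 256.5 m = 33.5 m.

33.5 m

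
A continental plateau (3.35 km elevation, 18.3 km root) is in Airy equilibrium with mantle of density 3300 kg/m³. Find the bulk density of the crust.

2790 kg/m³

ρ_c h = (ρ_m − ρ_c) r → ρ_c (h + r) = ρ_m r → ρ_c = ρ_m r / (h + r).
ρ_c = 3300 × 18.3 km / (3.35 km + 18.3 km) = 2790 kg/m³.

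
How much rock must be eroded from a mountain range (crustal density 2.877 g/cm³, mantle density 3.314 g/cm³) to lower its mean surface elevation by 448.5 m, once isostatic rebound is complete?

3400 m

Net drop Δ = e − u = e − e ρ_c/ρ_m = e (ρ_m − ρ_c)/ρ_m.
e = Δ ρ_m/(ρ_m − ρ_c) = 448.5 m × 3.314/0.437 = 3400 m.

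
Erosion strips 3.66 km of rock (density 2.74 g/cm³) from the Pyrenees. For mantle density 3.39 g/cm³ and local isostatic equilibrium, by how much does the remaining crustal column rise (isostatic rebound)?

Unloading: uplift u = e ρ_c/ρ_m = 3.66 km × 2.74/3.39 = 2.96 km.

2.96 km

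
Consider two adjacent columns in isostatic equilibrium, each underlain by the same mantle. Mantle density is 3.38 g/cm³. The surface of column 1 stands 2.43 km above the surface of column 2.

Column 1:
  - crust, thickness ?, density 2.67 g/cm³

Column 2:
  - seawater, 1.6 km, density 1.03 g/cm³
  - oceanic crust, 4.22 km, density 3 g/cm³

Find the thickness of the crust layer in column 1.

Take the compensation level at the base of the deeper column (depth z_c below the surface of column 1) and equate Σ ρ_i t_i down to z_c; mantle fills any gap and the z_c terms cancel.
Column 1: x×2.67 + (z_c − 0 − x)×3.38
Column 2: 2.43×0 + 1.6×1.03 + 4.22×3 + (z_c − 2.43 − 5.82)×3.38
The z_c×3.38 term appears on both sides and cancels. Collect the known terms of each column as K = Σ(ρt)_known − 3.38 × (depth of known layers): K_1 = 0 − 3.38×0 = 0; K_2 = 14.308 − 3.38×(2.43 + 5.82) = −13.577.
Balance: K_1 − x×(3.38 − 2.67) = K_2, so x = (K_1 − K_2)/(3.38 − 2.67) = 13.577/0.71 = 19.1 km.

19.1 km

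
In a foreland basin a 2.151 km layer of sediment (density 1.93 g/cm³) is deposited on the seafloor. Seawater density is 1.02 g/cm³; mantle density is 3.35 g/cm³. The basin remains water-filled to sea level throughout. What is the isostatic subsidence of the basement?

Submarine loading: the sediment displaces seawater, and the subsidence is in turn flooded, so s (ρ_m − ρ_w) = t (ρ_sed − ρ_w).
s = 2.151 km × (1.93 − 1.02) / (3.35 − 1.02) = 0.84 km.

0.84 km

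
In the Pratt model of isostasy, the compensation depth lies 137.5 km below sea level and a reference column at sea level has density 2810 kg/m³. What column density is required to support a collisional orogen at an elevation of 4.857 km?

Pratt balance: ρ_ref D = ρ (D + h).
ρ = ρ_ref D/(D + h) = 2810 × 137.5 km/(137.5 km + 4.857 km) = 2710 kg/m³.

2710 kg/m³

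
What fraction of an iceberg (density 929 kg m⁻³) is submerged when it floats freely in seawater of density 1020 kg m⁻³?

Submerged fraction = ρ_obj/ρ_fluid = 929/1020 = 91.1%.

91.1%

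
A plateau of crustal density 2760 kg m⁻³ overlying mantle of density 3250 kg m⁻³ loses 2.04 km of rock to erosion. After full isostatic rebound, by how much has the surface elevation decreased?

Rebound u = e ρ_c/ρ_m = 2.04 km × 2760/3250 = 1.732 km.
Net surface drop = e − u = 2.04 km − 1.732 km = e (ρ_m − ρ_c)/ρ_m = 0.308 km.

0.308 km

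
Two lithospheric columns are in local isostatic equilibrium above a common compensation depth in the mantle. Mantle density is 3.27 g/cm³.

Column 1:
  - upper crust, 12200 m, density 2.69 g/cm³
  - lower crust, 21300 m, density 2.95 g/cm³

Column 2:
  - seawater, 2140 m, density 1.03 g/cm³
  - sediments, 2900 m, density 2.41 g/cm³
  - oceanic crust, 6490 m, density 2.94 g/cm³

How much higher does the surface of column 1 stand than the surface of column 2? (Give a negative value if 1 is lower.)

For any compensation level in the mantle, the mantle terms cancel and isostasy reduces to e = (Σt_1 − Σt_2) − (Σ(ρt)_1 − Σ(ρt)_2) / ρ_m.
Σt_1 = 33500 m; Σt_2 = 11530 m; Σ(ρt)_1 = 95653; Σ(ρt)_2 = 28273.8 (in m·g/cm³).
e = (33500 − 11530) − (95653 − 28273.8) / 3.27 = 1360 m.

1360 m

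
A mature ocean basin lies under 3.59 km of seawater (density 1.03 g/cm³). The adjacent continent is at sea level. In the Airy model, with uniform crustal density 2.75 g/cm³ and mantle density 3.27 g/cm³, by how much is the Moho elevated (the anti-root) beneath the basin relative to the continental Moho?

11.9 km

By Archimedes' principle applied to the lithosphere: replacing crust with seawater at the top is compensated by replacing crust with mantle at the base: d (ρ_c − ρ_w) = a (ρ_m − ρ_c).
a = d (ρ_c − ρ_w)/(ρ_m − ρ_c) = 3.59 km × 1.72/0.52 = 11.9 km.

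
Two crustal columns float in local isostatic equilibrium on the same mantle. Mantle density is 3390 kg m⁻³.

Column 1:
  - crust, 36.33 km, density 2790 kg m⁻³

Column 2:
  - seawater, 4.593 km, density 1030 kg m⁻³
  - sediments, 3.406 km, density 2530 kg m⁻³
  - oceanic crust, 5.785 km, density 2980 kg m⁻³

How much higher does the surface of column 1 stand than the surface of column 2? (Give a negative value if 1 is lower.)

For any compensation level in the mantle, the mantle terms cancel and isostasy reduces to e = (Σt_1 − Σt_2) − (Σ(ρt)_1 − Σ(ρt)_2) / ρ_m.
Σt_1 = 36.33 km; Σt_2 = 13.784 km; Σ(ρt)_1 = 101360.7; Σ(ρt)_2 = 30587.27 (in km·kg m⁻³).
e = (36.33 − 13.784) − (101360.7 − 30587.27) / 3390 = 1.67 km.

1.67 km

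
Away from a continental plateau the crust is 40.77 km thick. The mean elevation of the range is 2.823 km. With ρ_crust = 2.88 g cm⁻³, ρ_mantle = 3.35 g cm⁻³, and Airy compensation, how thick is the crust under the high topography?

Root depth r = h ρ_c / (ρ_m − ρ_c) = 2.823 km × 2.88 / 0.47 = 17.3 km.
Total thickness = T + h + r = 40.77 km + 2.823 km + 17.3 km = 60.9 km.

60.9 km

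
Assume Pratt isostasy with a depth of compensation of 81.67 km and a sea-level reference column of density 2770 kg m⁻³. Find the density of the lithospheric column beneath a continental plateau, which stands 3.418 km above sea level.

2660 kg m⁻³

Pratt balance: ρ_ref D = ρ (D + h).
ρ = ρ_ref D/(D + h) = 2770 × 81.67 km/(81.67 km + 3.418 km) = 2660 kg m⁻³.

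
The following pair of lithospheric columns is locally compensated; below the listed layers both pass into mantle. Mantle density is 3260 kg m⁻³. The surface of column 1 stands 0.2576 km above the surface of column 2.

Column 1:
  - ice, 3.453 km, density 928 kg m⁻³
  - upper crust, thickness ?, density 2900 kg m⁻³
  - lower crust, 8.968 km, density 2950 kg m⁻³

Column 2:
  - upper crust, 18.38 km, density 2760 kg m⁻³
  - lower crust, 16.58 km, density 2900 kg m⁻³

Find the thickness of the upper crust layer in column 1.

Take the compensation level at the base of the deeper column (depth z_c below the surface of column 1) and equate Σ ρ_i t_i down to z_c; mantle fills any gap and the z_c terms cancel.
Column 1: 3.453×928 + x×2900 + 8.968×2950 + (z_c − 12.421 − x)×3260
Column 2: 0.2576×0 + 18.38×2760 + 16.58×2900 + (z_c − 0.2576 − 34.96)×3260
The z_c×3260 term appears on both sides and cancels. Collect the known terms of each column as K = Σ(ρt)_known − 3260 × (depth of known layers): K_1 = 29659.984 − 3260×12.421 = −10832.476; K_2 = 98810.8 − 3260×(0.2576 + 34.96) = −15998.576.
Balance: K_1 − x×(3260 − 2900) = K_2, so x = (K_1 − K_2)/(3260 − 2900) = 5166.1/360 = 14.4 km.

14.4 km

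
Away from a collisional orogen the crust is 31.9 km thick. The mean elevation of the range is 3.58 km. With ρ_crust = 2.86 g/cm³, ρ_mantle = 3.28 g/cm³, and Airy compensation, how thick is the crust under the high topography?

59.9 km

Root depth r = h ρ_c / (ρ_m − ρ_c) = 3.58 km × 2.86 / 0.42 = 24.38 km.
Total thickness = T + h + r = 31.9 km + 3.58 km + 24.38 km = 59.9 km.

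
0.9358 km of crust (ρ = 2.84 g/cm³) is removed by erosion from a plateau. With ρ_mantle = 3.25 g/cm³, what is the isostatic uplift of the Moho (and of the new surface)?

0.818 km

Unloading: uplift u = e ρ_c/ρ_m = 0.9358 km × 2.84/3.25 = 0.818 km.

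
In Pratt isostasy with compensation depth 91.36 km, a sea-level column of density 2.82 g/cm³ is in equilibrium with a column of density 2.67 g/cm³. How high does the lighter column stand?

5.13 km

ρ_ref D = ρ (D + h) → h = D (ρ_ref − ρ)/ρ.
h = 91.36 km × (2.82 − 2.67)/2.67 = 5.13 km.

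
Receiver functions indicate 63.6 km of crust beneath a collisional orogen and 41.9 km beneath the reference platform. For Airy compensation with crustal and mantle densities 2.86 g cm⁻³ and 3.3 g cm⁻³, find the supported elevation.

2.89 km

Excess crust Δ = 63.6 km − 41.9 km = 21.7 km, split between elevation h and root r with h + r = Δ.
Airy balance ρ_c h = (ρ_m − ρ_c) r gives r = h ρ_c/(ρ_m − ρ_c), so h (1 + ρ_c/(ρ_m − ρ_c)) = Δ, i.e. h = Δ (ρ_m − ρ_c)/ρ_m.
h = 21.7 km × 0.44/3.3 = 2.89 km.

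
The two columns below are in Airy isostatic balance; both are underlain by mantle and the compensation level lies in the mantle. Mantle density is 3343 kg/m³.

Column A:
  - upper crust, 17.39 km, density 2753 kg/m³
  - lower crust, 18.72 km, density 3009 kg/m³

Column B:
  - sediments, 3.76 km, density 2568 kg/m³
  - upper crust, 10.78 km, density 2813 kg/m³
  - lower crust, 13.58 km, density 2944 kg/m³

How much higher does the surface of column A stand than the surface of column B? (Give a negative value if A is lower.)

0.738 km

For any compensation level in the mantle, the mantle terms cancel and isostasy reduces to e = (Σt_A − Σt_B) − (Σ(ρt)_A − Σ(ρt)_B) / ρ_m.
Σt_A = 36.11 km; Σt_B = 28.12 km; Σ(ρt)_A = 104203.15; Σ(ρt)_B = 79959.34 (in km·kg/m³).
e = (36.11 − 28.12) − (104203.15 − 79959.34) / 3343 = 0.738 km.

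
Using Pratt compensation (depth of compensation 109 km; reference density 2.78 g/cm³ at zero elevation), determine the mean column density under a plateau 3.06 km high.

Pratt balance: ρ_ref D = ρ (D + h).
ρ = ρ_ref D/(D + h) = 2.78 × 109 km/(109 km + 3.06 km) = 2.7 g/cm³.

2.7 g/cm³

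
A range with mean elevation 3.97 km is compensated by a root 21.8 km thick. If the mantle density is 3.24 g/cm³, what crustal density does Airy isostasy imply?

2.74 g/cm³

ρ_c h = (ρ_m − ρ_c) r → ρ_c (h + r) = ρ_m r → ρ_c = ρ_m r / (h + r).
ρ_c = 3.24 × 21.8 km / (3.97 km + 21.8 km) = 2.74 g/cm³.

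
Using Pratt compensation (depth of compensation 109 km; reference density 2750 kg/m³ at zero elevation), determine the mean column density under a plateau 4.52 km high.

2640 kg/m³

Pratt balance: ρ_ref D = ρ (D + h).
ρ = ρ_ref D/(D + h) = 2750 × 109 km/(109 km + 4.52 km) = 2640 kg/m³.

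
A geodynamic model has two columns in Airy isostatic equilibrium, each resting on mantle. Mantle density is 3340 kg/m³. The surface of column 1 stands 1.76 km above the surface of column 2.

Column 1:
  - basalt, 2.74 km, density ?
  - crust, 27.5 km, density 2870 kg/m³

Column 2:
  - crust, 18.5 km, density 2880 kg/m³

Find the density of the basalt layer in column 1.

Take the compensation level at the base of the deeper column (depth z_c below the surface of column 1) and equate Σ ρ_i t_i down to z_c; mantle fills any gap and the z_c terms cancel.
Column 1: 2.74×ρ + 27.5×2870 + (z_c − 30.24)×3340
Column 2: 1.76×0 + 18.5×2880 + (z_c − 1.76 − 18.5)×3340
The z_c×3340 term appears on both sides and cancels. Collect the known terms of each column as K = Σ(ρt)_known − 3340 × (depth of known layers): K_1 = 78925 − 3340×30.24 = −22076.6; K_2 = 53280 − 3340×(1.76 + 18.5) = −14388.4.
Balance: K_1 + 2.74×ρ = K_2, so ρ = (K_2 − K_1)/2.74 = 7688.2/2.74 = 2810 kg/m³.

2810 kg/m³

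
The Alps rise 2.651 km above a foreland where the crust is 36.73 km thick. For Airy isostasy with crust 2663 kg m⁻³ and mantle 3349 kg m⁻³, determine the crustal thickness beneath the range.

49.7 km

Root depth r = h ρ_c / (ρ_m − ρ_c) = 2.651 km × 2663 / 686 = 10.29 km.
Total thickness = T + h + r = 36.73 km + 2.651 km + 10.29 km = 49.7 km.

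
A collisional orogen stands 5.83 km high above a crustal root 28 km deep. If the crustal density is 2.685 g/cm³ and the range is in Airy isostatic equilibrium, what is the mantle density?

Airy balance: ρ_c h = (ρ_m − ρ_c) r → ρ_m = ρ_c (1 + h/r).
ρ_m = 2.685 × (1 + 5.83 km/28 km) = 3.24 g/cm³.

3.24 g/cm³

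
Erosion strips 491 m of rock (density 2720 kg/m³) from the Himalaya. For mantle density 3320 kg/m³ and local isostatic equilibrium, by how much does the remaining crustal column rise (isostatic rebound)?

402 m

Unloading: uplift u = e ρ_c/ρ_m = 491 m × 2720/3320 = 402 m.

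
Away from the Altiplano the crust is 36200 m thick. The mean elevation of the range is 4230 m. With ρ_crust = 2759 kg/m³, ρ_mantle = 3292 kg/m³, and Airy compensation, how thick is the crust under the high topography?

Root depth r = h ρ_c / (ρ_m − ρ_c) = 4230 m × 2759 / 533 = 21900 m.
Total thickness = T + h + r = 36200 m + 4230 m + 21900 m = 62300 m.

62300 m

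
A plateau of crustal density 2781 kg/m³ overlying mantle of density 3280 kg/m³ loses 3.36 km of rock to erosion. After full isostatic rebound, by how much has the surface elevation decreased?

0.511 km

Rebound u = e ρ_c/ρ_m = 3.36 km × 2781/3280 = 2.849 km.
Net surface drop = e − u = 3.36 km − 2.849 km = e (ρ_m − ρ_c)/ρ_m = 0.511 km.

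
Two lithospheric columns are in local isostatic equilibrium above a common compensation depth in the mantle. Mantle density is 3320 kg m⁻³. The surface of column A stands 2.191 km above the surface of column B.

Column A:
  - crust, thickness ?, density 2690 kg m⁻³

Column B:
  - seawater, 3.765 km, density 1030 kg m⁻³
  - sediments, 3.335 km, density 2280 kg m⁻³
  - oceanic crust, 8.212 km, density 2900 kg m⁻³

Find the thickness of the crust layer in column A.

36.2 km

Take the compensation level at the base of the deeper column (depth z_c below the surface of column A) and equate Σ ρ_i t_i down to z_c; mantle fills any gap and the z_c terms cancel.
Column A: x×2690 + (z_c − 0 − x)×3320
Column B: 2.191×0 + 3.765×1030 + 3.335×2280 + 8.212×2900 + (z_c − 2.191 − 15.312)×3320
The z_c×3320 term appears on both sides and cancels. Collect the known terms of each column as K = Σ(ρt)_known − 3320 × (depth of known layers): K_A = 0 − 3320×0 = 0; K_B = 35296.55 − 3320×(2.191 + 15.312) = −22813.41.
Balance: K_A − x×(3320 − 2690) = K_B, so x = (K_A − K_B)/(3320 − 2690) = 22813.4/630 = 36.2 km.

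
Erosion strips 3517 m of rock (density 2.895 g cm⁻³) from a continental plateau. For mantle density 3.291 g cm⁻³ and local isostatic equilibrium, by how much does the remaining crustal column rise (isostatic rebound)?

Unloading: uplift u = e ρ_c/ρ_m = 3517 m × 2.895/3.291 = 3090 m.

3090 m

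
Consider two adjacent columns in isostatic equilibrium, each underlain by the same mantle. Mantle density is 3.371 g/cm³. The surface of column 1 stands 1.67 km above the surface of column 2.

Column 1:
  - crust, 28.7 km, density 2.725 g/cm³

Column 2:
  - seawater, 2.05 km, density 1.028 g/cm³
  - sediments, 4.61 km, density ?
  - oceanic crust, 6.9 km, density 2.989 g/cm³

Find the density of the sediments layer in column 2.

Take the compensation level at the base of the deeper column (depth z_c below the surface of column 1) and equate Σ ρ_i t_i down to z_c; mantle fills any gap and the z_c terms cancel.
Column 1: 28.7×2.725 + (z_c − 28.7)×3.371
Column 2: 1.67×0 + 2.05×1.028 + 4.61×ρ + 6.9×2.989 + (z_c − 1.67 − 13.56)×3.371
The z_c×3.371 term appears on both sides and cancels. Collect the known terms of each column as K = Σ(ρt)_known − 3.371 × (depth of known layers): K_1 = 78.2075 − 3.371×28.7 = −18.5402; K_2 = 22.7315 − 3.371×(1.67 + 13.56) = −28.60883.
Balance: K_1 = K_2 + 4.61×ρ, so ρ = (K_1 − K_2)/4.61 = 10.0686/4.61 = 2.18 g/cm³.

2.18 g/cm³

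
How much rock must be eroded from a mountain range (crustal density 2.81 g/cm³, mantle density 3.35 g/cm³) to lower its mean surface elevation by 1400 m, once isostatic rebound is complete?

8690 m

Net drop Δ = e − u = e − e ρ_c/ρ_m = e (ρ_m − ρ_c)/ρ_m.
e = Δ ρ_m/(ρ_m − ρ_c) = 1400 m × 3.35/0.54 = 8690 m.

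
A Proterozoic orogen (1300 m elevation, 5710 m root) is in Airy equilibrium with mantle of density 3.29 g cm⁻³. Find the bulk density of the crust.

ρ_c h = (ρ_m − ρ_c) r → ρ_c (h + r) = ρ_m r → ρ_c = ρ_m r / (h + r).
ρ_c = 3.29 × 5710 m / (1300 m + 5710 m) = 2.68 g cm⁻³.

2.68 g cm⁻³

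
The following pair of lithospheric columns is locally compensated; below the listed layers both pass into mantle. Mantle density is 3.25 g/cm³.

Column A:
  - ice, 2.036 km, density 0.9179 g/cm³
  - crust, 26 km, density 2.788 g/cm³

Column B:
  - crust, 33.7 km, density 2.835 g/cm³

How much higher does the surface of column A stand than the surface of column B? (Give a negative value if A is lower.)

0.854 km

For any compensation level in the mantle, the mantle terms cancel and isostasy reduces to e = (Σt_A − Σt_B) − (Σ(ρt)_A − Σ(ρt)_B) / ρ_m.
Σt_A = 28.036 km; Σt_B = 33.7 km; Σ(ρt)_A = 74.3568444; Σ(ρt)_B = 95.5395 (in km·g/cm³).
e = (28.036 − 33.7) − (74.3568444 − 95.5395) / 3.25 = 0.854 km.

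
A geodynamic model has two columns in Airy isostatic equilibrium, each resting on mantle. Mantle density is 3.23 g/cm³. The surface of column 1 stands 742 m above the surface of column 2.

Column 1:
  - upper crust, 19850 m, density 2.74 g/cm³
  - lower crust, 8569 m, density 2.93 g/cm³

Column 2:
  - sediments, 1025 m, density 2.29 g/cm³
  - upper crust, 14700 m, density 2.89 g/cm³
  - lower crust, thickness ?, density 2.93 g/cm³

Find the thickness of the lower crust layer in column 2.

13100 m

Take the compensation level at the base of the deeper column (depth z_c below the surface of column 1) and equate Σ ρ_i t_i down to z_c; mantle fills any gap and the z_c terms cancel.
Column 1: 19850×2.74 + 8569×2.93 + (z_c − 28419)×3.23
Column 2: 742×0 + 1025×2.29 + 14700×2.89 + x×2.93 + (z_c − 742 − 15725 − x)×3.23
The z_c×3.23 term appears on both sides and cancels. Collect the known terms of each column as K = Σ(ρt)_known − 3.23 × (depth of known layers): K_1 = 79496.17 − 3.23×28419 = −12297.2; K_2 = 44830.25 − 3.23×(742 + 15725) = −8358.16.
Balance: K_1 = K_2 − x×(3.23 − 2.93), so x = (K_2 − K_1)/(3.23 − 2.93) = 3939.04/0.3 = 13100 m.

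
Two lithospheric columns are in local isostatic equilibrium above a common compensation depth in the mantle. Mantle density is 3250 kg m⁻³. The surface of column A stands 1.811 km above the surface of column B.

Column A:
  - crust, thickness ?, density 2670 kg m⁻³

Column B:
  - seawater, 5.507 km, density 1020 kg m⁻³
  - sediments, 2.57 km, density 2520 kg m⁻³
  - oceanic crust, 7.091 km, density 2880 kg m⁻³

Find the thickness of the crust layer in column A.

Take the compensation level at the base of the deeper column (depth z_c below the surface of column A) and equate Σ ρ_i t_i down to z_c; mantle fills any gap and the z_c terms cancel.
Column A: x×2670 + (z_c − 0 − x)×3250
Column B: 1.811×0 + 5.507×1020 + 2.57×2520 + 7.091×2880 + (z_c − 1.811 − 15.168)×3250
The z_c×3250 term appears on both sides and cancels. Collect the known terms of each column as K = Σ(ρt)_known − 3250 × (depth of known layers): K_A = 0 − 3250×0 = 0; K_B = 32515.62 − 3250×(1.811 + 15.168) = −22666.13.
Balance: K_A − x×(3250 − 2670) = K_B, so x = (K_A − K_B)/(3250 − 2670) = 22666.1/580 = 39.1 km.

39.1 km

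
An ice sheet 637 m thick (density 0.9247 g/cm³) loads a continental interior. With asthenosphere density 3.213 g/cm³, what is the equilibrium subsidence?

183 m

In Airy isostatic equilibrium: the ice load ρ_ice t is balanced by mantle displaced below, ρ_m s.
s = t ρ_ice / ρ_m = 637 m × 0.9247/3.213 = 183 m.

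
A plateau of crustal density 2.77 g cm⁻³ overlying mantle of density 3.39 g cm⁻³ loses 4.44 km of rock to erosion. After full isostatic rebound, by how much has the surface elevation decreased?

Rebound u = e ρ_c/ρ_m = 4.44 km × 2.77/3.39 = 3.628 km.
Net surface drop = e − u = 4.44 km − 3.628 km = e (ρ_m − ρ_c)/ρ_m = 0.812 km.

0.812 km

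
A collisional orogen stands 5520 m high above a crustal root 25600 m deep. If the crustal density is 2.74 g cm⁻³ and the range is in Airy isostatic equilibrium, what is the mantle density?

3.33 g cm⁻³

Airy balance: ρ_c h = (ρ_m − ρ_c) r → ρ_m = ρ_c (1 + h/r).
ρ_m = 2.74 × (1 + 5520 m/25600 m) = 3.33 g cm⁻³.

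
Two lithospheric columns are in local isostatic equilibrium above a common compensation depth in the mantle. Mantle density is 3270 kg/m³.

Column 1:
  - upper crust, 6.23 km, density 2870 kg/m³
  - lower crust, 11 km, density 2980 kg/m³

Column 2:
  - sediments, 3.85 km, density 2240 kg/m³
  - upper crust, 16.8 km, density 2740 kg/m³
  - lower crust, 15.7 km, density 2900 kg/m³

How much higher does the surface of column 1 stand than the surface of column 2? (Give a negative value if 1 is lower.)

For any compensation level in the mantle, the mantle terms cancel and isostasy reduces to e = (Σt_1 − Σt_2) − (Σ(ρt)_1 − Σ(ρt)_2) / ρ_m.
Σt_1 = 17.23 km; Σt_2 = 36.35 km; Σ(ρt)_1 = 50660.1; Σ(ρt)_2 = 100186 (in km·kg/m³).
e = (17.23 − 36.35) − (50660.1 − 100186) / 3270 = −3.97 km.

−3.97 km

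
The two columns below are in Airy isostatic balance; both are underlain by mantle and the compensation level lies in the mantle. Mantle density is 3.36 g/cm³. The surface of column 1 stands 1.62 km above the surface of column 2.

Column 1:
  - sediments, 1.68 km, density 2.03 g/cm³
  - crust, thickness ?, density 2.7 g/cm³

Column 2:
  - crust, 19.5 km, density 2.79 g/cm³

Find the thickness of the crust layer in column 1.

Take the compensation level at the base of the deeper column (depth z_c below the surface of column 1) and equate Σ ρ_i t_i down to z_c; mantle fills any gap and the z_c terms cancel.
Column 1: 1.68×2.03 + x×2.7 + (z_c − 1.68 − x)×3.36
Column 2: 1.62×0 + 19.5×2.79 + (z_c − 1.62 − 19.5)×3.36
The z_c×3.36 term appears on both sides and cancels. Collect the known terms of each column as K = Σ(ρt)_known − 3.36 × (depth of known layers): K_1 = 3.4104 − 3.36×1.68 = −2.2344; K_2 = 54.405 − 3.36×(1.62 + 19.5) = −16.5582.
Balance: K_1 − x×(3.36 − 2.7) = K_2, so x = (K_1 − K_2)/(3.36 − 2.7) = 14.3238/0.66 = 21.7 km.

21.7 km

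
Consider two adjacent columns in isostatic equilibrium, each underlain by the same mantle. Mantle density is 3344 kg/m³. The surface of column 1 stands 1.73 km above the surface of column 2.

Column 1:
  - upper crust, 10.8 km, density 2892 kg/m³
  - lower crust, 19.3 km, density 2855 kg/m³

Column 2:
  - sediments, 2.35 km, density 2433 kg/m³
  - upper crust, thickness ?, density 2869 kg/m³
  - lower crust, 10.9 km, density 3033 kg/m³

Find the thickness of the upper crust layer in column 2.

6.32 km

Take the compensation level at the base of the deeper column (depth z_c below the surface of column 1) and equate Σ ρ_i t_i down to z_c; mantle fills any gap and the z_c terms cancel.
Column 1: 10.8×2892 + 19.3×2855 + (z_c − 30.1)×3344
Column 2: 1.73×0 + 2.35×2433 + x×2869 + 10.9×3033 + (z_c − 1.73 − 13.25 − x)×3344
The z_c×3344 term appears on both sides and cancels. Collect the known terms of each column as K = Σ(ρt)_known − 3344 × (depth of known layers): K_1 = 86335.1 − 3344×30.1 = −14319.3; K_2 = 38777.25 − 3344×(1.73 + 13.25) = −11315.87.
Balance: K_1 = K_2 − x×(3344 − 2869), so x = (K_2 − K_1)/(3344 − 2869) = 3003.43/475 = 6.32 km.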